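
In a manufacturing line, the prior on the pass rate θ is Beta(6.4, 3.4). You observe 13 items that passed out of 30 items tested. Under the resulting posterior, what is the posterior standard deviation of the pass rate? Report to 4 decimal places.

The Beta prior is conjugate to a Binomial/Bernoulli likelihood; the update adds successes to α and failures to β.
Posterior: Beta(α+k, β+n−k) = Beta(6.4+13, 3.4+17) = Beta(19.4, 20.4).
Var = αβ/((α+β)²(α+β+1)) = 19.4·20.4/(39.8²·40.8) = 0.00612358; SD = √0.00612358 = 0.0783.

0.0783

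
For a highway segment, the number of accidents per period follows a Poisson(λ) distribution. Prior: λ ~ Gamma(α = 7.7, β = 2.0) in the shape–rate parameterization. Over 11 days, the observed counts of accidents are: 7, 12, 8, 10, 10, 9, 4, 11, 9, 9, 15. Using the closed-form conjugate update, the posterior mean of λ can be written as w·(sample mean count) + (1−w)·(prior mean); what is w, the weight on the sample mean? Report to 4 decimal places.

With a Gamma(shape α, rate β) prior, the Poisson likelihood is conjugate: the posterior is Gamma(α + ΣXᵢ, β + n).
Posterior mean = (α₀+S)/(β₀+n) = [n/(β₀+n)]·(S/n) + [β₀/(β₀+n)]·(α₀/β₀), so only n and β₀ enter the weight.
Weight on data w = n/(β₀+n) = 11/(2.0+11) = 11/13.0 = 0.8462.

0.8462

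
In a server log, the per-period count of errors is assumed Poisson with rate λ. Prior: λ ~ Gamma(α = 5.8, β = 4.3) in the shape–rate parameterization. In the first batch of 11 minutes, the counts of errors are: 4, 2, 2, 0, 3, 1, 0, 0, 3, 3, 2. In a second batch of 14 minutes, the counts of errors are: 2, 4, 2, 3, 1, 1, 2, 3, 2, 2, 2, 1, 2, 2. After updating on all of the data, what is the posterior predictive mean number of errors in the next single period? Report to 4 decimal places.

1.8703

With a Gamma(shape α, rate β) prior, the Poisson likelihood is conjugate: the posterior is Gamma(α + ΣXᵢ, β + n).
Batch 1: sum of counts S = 20 over n = 11 minutes.
After batch 1: Gamma(α+S, β+n) = Gamma(5.8+20, 4.3+11) = Gamma(25.8, 15.3).
Batch 2: sum of counts S = 29 over n = 14 minutes.
After batch 2: Gamma(α+S, β+n) = Gamma(25.8+29, 15.3+14) = Gamma(54.8, 29.3).
The predictive distribution for one future period is NegBinom with mean α/β = 1.8703.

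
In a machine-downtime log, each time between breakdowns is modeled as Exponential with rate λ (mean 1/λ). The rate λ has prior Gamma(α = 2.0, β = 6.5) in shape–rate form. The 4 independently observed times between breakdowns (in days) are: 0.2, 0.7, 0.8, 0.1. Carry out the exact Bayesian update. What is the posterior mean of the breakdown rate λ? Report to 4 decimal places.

0.7229

With a Gamma(shape α, rate β) prior on the exponential rate λ, the posterior after n observations with total T = Σxᵢ is Gamma(α+n, β+T).
Sum of observations T = 1.8 days; n = 4.
Posterior: Gamma(2.0+4, 6.5+1.8) = Gamma(6.0, 8.3).
Posterior mean of λ = α/β = 6.0/8.3 = 0.7229.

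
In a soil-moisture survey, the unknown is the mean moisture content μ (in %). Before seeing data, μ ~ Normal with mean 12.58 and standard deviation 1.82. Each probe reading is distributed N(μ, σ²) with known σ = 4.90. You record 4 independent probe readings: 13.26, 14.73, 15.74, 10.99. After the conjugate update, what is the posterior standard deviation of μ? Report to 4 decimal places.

For Normal data with known variance σ², a Normal(μ₀, σ₀²) prior on μ is conjugate. Posterior precision = 1/σ₀² + n/σ²; posterior mean is the precision-weighted average of μ₀ and x̄.
σ₀² = 1.82² = 3.3124, σ² = 4.90² = 24.01; σ² + n·σ₀² = 24.01 + 4·3.3124 = 37.2596.
Posterior precision = 1/σ₀² + n/σ² = 1/3.3124 + 4/24.01 = (σ² + n·σ₀²)/(σ₀²σ²) = 37.2596/(3.3124·24.01); posterior variance σₙ² = σ₀²σ²/(σ² + n·σ₀²) = 3.3124·24.01/37.2596 = 2.134503.
Posterior SD = √σₙ² = √(3.3124·24.01/37.2596) = 1.4610.

1.4610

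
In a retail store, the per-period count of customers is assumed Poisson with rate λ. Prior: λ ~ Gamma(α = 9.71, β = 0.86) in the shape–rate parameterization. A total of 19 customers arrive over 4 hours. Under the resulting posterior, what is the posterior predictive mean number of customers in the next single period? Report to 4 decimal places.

5.9074

With a Gamma(shape α, rate β) prior, the Poisson likelihood is conjugate: the posterior is Gamma(α + ΣXᵢ, β + n).
Posterior: Gamma(α+S, β+n) = Gamma(9.71+19, 0.86+4) = Gamma(28.71, 4.86).
The predictive distribution for one future period is NegBinom with mean α/β = 5.9074.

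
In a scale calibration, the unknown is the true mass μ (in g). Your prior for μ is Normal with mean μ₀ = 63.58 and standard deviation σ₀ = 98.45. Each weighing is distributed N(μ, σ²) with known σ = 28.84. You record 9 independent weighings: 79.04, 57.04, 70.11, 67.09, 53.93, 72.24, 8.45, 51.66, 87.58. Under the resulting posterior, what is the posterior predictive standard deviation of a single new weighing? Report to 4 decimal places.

30.3857

For Normal data with known variance σ², a Normal(μ₀, σ₀²) prior on μ is conjugate. Posterior precision = 1/σ₀² + n/σ²; posterior mean is the precision-weighted average of μ₀ and x̄.
σ₀² = 98.45² = 9692.4025, σ² = 28.84² = 831.7456; σ² + n·σ₀² = 831.7456 + 9·9692.4025 = 88063.3681.
Posterior precision = 1/σ₀² + n/σ² = 1/9692.4025 + 9/831.7456 = (σ² + n·σ₀²)/(σ₀²σ²) = 88063.3681/(9692.4025·831.7456); posterior variance σₙ² = σ₀²σ²/(σ² + n·σ₀²) = 9692.4025·831.7456/88063.3681 = 91.543321.
Predictive variance for one new observation = σₙ² + σ² = 9692.4025·831.7456/88063.3681 + 831.7456 = σ²·(σ₀² + 88063.3681)/88063.3681 = 831.7456·97755.7706/88063.3681 = 923.288921; SD = √(831.7456·97755.7706/88063.3681) = 30.3857.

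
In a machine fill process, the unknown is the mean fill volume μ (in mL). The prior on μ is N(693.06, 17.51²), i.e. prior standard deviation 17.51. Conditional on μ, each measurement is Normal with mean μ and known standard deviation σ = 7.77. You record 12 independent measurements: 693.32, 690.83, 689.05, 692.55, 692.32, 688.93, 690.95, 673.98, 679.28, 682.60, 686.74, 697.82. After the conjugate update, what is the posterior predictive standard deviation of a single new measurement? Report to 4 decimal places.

For Normal data with known variance σ², a Normal(μ₀, σ₀²) prior on μ is conjugate. Posterior precision = 1/σ₀² + n/σ²; posterior mean is the precision-weighted average of μ₀ and x̄.
σ₀² = 17.51² = 306.6001, σ² = 7.77² = 60.3729; σ² + n·σ₀² = 60.3729 + 12·306.6001 = 3739.5741.
Posterior precision = 1/σ₀² + n/σ² = 1/306.6001 + 12/60.3729 = (σ² + n·σ₀²)/(σ₀²σ²) = 3739.5741/(306.6001·60.3729); posterior variance σₙ² = σ₀²σ²/(σ² + n·σ₀²) = 306.6001·60.3729/3739.5741 = 4.949852.
Predictive variance for one new observation = σₙ² + σ² = 306.6001·60.3729/3739.5741 + 60.3729 = σ²·(σ₀² + 3739.5741)/3739.5741 = 60.3729·4046.1742/3739.5741 = 65.322752; SD = √(60.3729·4046.1742/3739.5741) = 8.0822.

8.0822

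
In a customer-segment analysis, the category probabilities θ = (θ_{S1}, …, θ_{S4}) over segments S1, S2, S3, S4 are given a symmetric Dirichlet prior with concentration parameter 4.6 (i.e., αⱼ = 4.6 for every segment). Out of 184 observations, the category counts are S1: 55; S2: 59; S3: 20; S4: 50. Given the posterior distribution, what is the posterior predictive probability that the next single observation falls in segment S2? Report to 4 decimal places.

0.3142

The Dirichlet prior is conjugate to the Multinomial likelihood: each posterior αⱼ = prior αⱼ + observed count nⱼ.
Posterior concentration: (59.6, 63.6, 24.6, 54.6), total = 202.4.
P(next = S2 | data) = α_{S2}/Σα = 0.3142.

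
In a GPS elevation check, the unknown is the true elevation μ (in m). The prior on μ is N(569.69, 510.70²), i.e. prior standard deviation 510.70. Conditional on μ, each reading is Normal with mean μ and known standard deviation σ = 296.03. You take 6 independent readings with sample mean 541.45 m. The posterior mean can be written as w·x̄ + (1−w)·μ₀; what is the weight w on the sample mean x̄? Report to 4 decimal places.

For Normal data with known variance σ², a Normal(μ₀, σ₀²) prior on μ is conjugate. Posterior precision = 1/σ₀² + n/σ²; posterior mean is the precision-weighted average of μ₀ and x̄.
σ₀² = 510.70² = 260814.49, σ² = 296.03² = 87633.7609. Prior precision 1/σ₀² = 1/260814.49; data precision n/σ² = 6/87633.7609.
w = (n/σ²)/(1/σ₀² + n/σ²) = n·σ₀²/(σ² + n·σ₀²) = 6·260814.49/(87633.7609 + 6·260814.49) = 1564886.94/1652520.7009 = 0.9470.

0.9470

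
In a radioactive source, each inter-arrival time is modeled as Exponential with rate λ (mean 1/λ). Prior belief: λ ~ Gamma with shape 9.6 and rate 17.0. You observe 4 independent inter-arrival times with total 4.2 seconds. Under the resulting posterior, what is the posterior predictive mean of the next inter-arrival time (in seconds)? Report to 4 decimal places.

1.6825

With a Gamma(shape α, rate β) prior on the exponential rate λ, the posterior after n observations with total T = Σxᵢ is Gamma(α+n, β+T).
Posterior: Gamma(9.6+4, 17.0+4.2) = Gamma(13.6, 21.2).
The predictive distribution for the next observation is Lomax; its mean is β/(α−1) = 21.2/12.6 = 1.6825.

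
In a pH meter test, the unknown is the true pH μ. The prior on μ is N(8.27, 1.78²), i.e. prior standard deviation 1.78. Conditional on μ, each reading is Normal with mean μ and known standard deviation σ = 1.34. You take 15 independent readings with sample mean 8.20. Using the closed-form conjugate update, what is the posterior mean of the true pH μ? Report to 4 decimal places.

For Normal data with known variance σ², a Normal(μ₀, σ₀²) prior on μ is conjugate. Posterior precision = 1/σ₀² + n/σ²; posterior mean is the precision-weighted average of μ₀ and x̄.
n·x̄ = 15·8.20 = 123.
σ₀² = 1.78² = 3.1684, σ² = 1.34² = 1.7956; σ² + n·σ₀² = 1.7956 + 15·3.1684 = 49.3216.
Posterior mean = (μ₀/σ₀² + n·x̄/σ²)/(1/σ₀² + n/σ²) = (σ²·μ₀ + σ₀²·n·x̄)/(σ² + n·σ₀²) = (1.7956·8.27 + 3.1684·123)/49.3216 = 404.562812/49.3216 = 8.2025.

8.2025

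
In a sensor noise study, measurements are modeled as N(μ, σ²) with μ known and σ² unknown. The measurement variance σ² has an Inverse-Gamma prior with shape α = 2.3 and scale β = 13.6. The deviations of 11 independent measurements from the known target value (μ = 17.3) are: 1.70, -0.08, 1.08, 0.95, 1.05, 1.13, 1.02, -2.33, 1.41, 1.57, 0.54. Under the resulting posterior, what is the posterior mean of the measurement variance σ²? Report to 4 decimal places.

With known mean μ and an Inverse-Gamma(α, β) prior on σ², the Normal likelihood is conjugate: posterior is Inv-Gamma(α + n/2, β + Σ(xᵢ−μ)²/2).
Σ(xᵢ−μ)² = (1.70)² + (-0.08)² + (1.08)² + (0.95)² + (1.05)² + (1.13)² + (1.02)² + (-2.33)² + (1.41)² + (1.57)² + (0.54)² = 18.5586.
Posterior: Inv-Gamma(2.3 + 11/2, 13.6 + 18.5586/2) = Inv-Gamma(7.80, 22.87930).
E[σ²|data] = β/(α−1) = 22.87930/6.80 = 3.3646.

3.3646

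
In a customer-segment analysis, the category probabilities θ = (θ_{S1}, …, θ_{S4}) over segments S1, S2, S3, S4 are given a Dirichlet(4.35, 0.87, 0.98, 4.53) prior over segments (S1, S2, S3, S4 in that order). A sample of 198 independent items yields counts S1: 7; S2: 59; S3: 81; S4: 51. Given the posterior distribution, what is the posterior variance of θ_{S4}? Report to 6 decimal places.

The Dirichlet prior is conjugate to the Multinomial likelihood: each posterior αⱼ = prior αⱼ + observed count nⱼ.
Posterior concentration: (11.35, 59.87, 81.98, 55.53), total = 208.73.
Var[θ_j] = α_j(Σα−α_j)/((Σα)²(Σα+1)) = 55.53·153.20/(208.73²·209.73) = 0.000931.

0.000931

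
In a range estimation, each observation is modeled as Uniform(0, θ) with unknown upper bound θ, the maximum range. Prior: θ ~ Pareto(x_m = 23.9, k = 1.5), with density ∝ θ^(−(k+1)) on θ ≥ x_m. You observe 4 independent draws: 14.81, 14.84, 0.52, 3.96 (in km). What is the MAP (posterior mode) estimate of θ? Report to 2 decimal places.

A Pareto(scale x_m, shape k) prior on the upper bound θ of Uniform(0, θ) is conjugate: posterior is Pareto(max(x_m, max xᵢ), k + n).
Sample maximum = 14.84; prior scale x_m = 23.9 → posterior scale = max = 23.90.
Posterior shape = 1.5 + 4 = 5.5.
The Pareto density is decreasing on [x_m, ∞), so the mode is x_m = 23.90.

23.90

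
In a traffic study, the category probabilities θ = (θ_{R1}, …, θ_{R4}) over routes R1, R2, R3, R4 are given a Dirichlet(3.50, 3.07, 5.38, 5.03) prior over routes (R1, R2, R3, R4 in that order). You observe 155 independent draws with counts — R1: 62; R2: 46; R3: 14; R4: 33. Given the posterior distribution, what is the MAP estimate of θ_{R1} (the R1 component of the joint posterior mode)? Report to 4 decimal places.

0.3840

The Dirichlet prior is conjugate to the Multinomial likelihood: each posterior αⱼ = prior αⱼ + observed count nⱼ.
Posterior concentration: (65.50, 49.07, 19.38, 38.03), total = 171.98.
Joint mode component: (α_{R1}−1)/(Σα−K) = 64.50/167.98 = 0.3840.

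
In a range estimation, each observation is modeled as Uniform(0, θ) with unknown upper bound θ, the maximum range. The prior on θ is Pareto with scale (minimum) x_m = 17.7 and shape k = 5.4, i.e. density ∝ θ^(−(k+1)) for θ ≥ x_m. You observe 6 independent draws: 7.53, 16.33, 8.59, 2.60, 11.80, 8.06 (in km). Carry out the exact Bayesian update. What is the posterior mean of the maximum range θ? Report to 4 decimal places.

A Pareto(scale x_m, shape k) prior on the upper bound θ of Uniform(0, θ) is conjugate: posterior is Pareto(max(x_m, max xᵢ), k + n).
Sample maximum = 16.33; prior scale x_m = 17.7 → posterior scale = max = 17.70.
Posterior shape = 5.4 + 6 = 11.4.
E[θ|data] = k·x_m/(k−1) = 11.4·17.70/10.4 = 19.4019.

19.4019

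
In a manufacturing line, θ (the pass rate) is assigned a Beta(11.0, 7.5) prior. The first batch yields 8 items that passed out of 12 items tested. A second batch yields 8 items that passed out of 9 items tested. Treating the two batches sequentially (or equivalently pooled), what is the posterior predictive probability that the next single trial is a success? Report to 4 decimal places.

The Beta prior is conjugate to a Binomial/Bernoulli likelihood; the update adds successes to α and failures to β.
After batch 1: Beta(11.0+8, 7.5+4) = Beta(19.0, 11.5).
After batch 2: Beta(19.0+8, 11.5+1) = Beta(27.0, 12.5).
For a single future Bernoulli trial, P(success | data) = α/(α+β) = 0.6835.

0.6835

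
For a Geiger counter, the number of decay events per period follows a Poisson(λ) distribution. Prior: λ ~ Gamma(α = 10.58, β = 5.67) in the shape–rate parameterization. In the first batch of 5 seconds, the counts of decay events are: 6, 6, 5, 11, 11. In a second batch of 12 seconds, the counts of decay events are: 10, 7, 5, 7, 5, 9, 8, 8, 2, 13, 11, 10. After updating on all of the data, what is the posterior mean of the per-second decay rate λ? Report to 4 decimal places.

6.3776

With a Gamma(shape α, rate β) prior, the Poisson likelihood is conjugate: the posterior is Gamma(α + ΣXᵢ, β + n).
Batch 1: sum of counts S = 39 over n = 5 seconds.
After batch 1: Gamma(α+S, β+n) = Gamma(10.58+39, 5.67+5) = Gamma(49.58, 10.67).
Batch 2: sum of counts S = 95 over n = 12 seconds.
After batch 2: Gamma(α+S, β+n) = Gamma(49.58+95, 10.67+12) = Gamma(144.58, 22.67).
Posterior mean = α/β = 144.58/22.67 = 6.3776.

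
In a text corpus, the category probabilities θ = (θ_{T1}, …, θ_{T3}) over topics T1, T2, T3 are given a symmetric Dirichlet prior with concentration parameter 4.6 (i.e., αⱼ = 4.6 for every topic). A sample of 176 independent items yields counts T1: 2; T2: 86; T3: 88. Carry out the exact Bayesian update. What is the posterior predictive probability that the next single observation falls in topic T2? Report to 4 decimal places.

0.4773

The Dirichlet prior is conjugate to the Multinomial likelihood: each posterior αⱼ = prior αⱼ + observed count nⱼ.
Posterior concentration: (6.6, 90.6, 92.6), total = 189.8.
P(next = T2 | data) = α_{T2}/Σα = 0.4773.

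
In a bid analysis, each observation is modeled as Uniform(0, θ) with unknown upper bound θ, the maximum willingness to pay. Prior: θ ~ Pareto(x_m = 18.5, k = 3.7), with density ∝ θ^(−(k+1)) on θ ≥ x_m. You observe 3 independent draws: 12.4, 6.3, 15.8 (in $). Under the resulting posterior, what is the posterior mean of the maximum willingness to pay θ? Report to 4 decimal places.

21.7456

A Pareto(scale x_m, shape k) prior on the upper bound θ of Uniform(0, θ) is conjugate: posterior is Pareto(max(x_m, max xᵢ), k + n).
Sample maximum = 15.8; prior scale x_m = 18.5 → posterior scale = max = 18.5.
Posterior shape = 3.7 + 3 = 6.7.
E[θ|data] = k·x_m/(k−1) = 6.7·18.5/5.7 = 21.7456.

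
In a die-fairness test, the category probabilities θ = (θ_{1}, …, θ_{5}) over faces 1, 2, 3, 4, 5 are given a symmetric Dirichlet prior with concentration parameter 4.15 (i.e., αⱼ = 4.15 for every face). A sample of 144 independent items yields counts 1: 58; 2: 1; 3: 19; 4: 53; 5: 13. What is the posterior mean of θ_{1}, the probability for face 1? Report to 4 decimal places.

The Dirichlet prior is conjugate to the Multinomial likelihood: each posterior αⱼ = prior αⱼ + observed count nⱼ.
Posterior concentration: (62.15, 5.15, 23.15, 57.15, 17.15), total = 164.75.
E[θ_{1}|data] = α_{1}/Σα = 62.15/164.75 = 0.3772.

0.3772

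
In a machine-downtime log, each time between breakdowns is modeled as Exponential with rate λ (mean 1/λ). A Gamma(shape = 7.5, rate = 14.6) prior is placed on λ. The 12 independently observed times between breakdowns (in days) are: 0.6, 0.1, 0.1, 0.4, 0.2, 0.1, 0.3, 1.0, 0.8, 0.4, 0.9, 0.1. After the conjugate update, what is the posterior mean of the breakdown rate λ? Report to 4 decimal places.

With a Gamma(shape α, rate β) prior on the exponential rate λ, the posterior after n observations with total T = Σxᵢ is Gamma(α+n, β+T).
Sum of observations T = 5.0 days; n = 12.
Posterior: Gamma(7.5+12, 14.6+5.0) = Gamma(19.5, 19.6).
Posterior mean of λ = α/β = 19.5/19.6 = 0.9949.

0.9949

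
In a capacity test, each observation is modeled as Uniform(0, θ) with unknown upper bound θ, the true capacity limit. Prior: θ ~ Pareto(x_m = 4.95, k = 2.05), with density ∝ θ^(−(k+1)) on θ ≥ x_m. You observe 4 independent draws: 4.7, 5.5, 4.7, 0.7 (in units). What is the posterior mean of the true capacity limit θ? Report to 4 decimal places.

6.5891

A Pareto(scale x_m, shape k) prior on the upper bound θ of Uniform(0, θ) is conjugate: posterior is Pareto(max(x_m, max xᵢ), k + n).
Sample maximum = 5.5; prior scale x_m = 4.95 → posterior scale = max = 5.50.
Posterior shape = 2.05 + 4 = 6.05.
E[θ|data] = k·x_m/(k−1) = 6.05·5.50/5.05 = 6.5891.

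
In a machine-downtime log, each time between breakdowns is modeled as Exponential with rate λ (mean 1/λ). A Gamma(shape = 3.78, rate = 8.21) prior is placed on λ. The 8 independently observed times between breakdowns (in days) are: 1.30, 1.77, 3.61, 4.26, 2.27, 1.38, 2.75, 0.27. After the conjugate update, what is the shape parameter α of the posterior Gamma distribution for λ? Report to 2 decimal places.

11.78

With a Gamma(shape α, rate β) prior on the exponential rate λ, the posterior after n observations with total T = Σxᵢ is Gamma(α+n, β+T).
Sum of observations T = 17.61 days; n = 8.
Posterior: Gamma(3.78+8, 8.21+17.61) = Gamma(11.78, 25.82).
Posterior α = 11.78.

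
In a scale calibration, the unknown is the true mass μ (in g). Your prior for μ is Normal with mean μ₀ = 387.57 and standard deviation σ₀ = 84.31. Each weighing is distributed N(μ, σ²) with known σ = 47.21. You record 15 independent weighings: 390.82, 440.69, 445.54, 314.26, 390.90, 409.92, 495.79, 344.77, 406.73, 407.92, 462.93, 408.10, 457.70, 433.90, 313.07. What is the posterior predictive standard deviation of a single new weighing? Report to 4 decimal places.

For Normal data with known variance σ², a Normal(μ₀, σ₀²) prior on μ is conjugate. Posterior precision = 1/σ₀² + n/σ²; posterior mean is the precision-weighted average of μ₀ and x̄.
σ₀² = 84.31² = 7108.1761, σ² = 47.21² = 2228.7841; σ² + n·σ₀² = 2228.7841 + 15·7108.1761 = 108851.4256.
Posterior precision = 1/σ₀² + n/σ² = 1/7108.1761 + 15/2228.7841 = (σ² + n·σ₀²)/(σ₀²σ²) = 108851.4256/(7108.1761·2228.7841); posterior variance σₙ² = σ₀²σ²/(σ² + n·σ₀²) = 7108.1761·2228.7841/108851.4256 = 145.543247.
Predictive variance for one new observation = σₙ² + σ² = 7108.1761·2228.7841/108851.4256 + 2228.7841 = σ²·(σ₀² + 108851.4256)/108851.4256 = 2228.7841·115959.6017/108851.4256 = 2374.327347; SD = √(2228.7841·115959.6017/108851.4256) = 48.7271.

48.7271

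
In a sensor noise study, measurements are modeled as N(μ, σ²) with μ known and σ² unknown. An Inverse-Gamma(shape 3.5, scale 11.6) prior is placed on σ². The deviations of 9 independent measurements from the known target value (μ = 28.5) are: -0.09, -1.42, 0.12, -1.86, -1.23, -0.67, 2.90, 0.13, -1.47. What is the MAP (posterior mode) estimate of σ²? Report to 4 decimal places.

2.2916

With known mean μ and an Inverse-Gamma(α, β) prior on σ², the Normal likelihood is conjugate: posterior is Inv-Gamma(α + n/2, β + Σ(xᵢ−μ)²/2).
Σ(xᵢ−μ)² = (-0.09)² + (-1.42)² + (0.12)² + (-1.86)² + (-1.23)² + (-0.67)² + (2.90)² + (0.13)² + (-1.47)² = 18.0481.
Posterior: Inv-Gamma(3.5 + 9/2, 11.6 + 18.0481/2) = Inv-Gamma(8.00, 20.62405).
Mode = β/(α+1) = 20.62405/9.00 = 2.2916.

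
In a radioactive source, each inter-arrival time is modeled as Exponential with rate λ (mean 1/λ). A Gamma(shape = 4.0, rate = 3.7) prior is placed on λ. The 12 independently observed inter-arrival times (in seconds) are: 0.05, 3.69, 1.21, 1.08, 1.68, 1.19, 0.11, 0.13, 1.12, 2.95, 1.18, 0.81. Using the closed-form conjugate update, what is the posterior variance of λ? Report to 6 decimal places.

With a Gamma(shape α, rate β) prior on the exponential rate λ, the posterior after n observations with total T = Σxᵢ is Gamma(α+n, β+T).
Sum of observations T = 15.20 seconds; n = 12.
Posterior: Gamma(4.0+12, 3.7+15.20) = Gamma(16.0, 18.90).
Var = α/β² = 0.044792.

0.044792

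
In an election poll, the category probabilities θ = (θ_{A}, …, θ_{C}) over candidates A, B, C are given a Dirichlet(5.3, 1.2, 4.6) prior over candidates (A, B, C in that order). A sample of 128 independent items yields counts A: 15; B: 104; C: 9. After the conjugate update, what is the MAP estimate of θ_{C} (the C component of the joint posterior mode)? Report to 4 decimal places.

The Dirichlet prior is conjugate to the Multinomial likelihood: each posterior αⱼ = prior αⱼ + observed count nⱼ.
Posterior concentration: (20.3, 105.2, 13.6), total = 139.1.
Joint mode component: (α_{C}−1)/(Σα−K) = 12.6/136.1 = 0.0926.

0.0926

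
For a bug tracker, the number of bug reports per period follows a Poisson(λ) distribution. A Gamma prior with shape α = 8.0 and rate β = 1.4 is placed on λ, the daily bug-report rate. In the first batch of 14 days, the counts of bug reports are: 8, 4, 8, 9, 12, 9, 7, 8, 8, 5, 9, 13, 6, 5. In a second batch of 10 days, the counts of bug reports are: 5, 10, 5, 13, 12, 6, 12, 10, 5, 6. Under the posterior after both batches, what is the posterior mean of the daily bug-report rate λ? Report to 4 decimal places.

7.9921

With a Gamma(shape α, rate β) prior, the Poisson likelihood is conjugate: the posterior is Gamma(α + ΣXᵢ, β + n).
Batch 1: sum of counts S = 111 over n = 14 days.
After batch 1: Gamma(α+S, β+n) = Gamma(8.0+111, 1.4+14) = Gamma(119.0, 15.4).
Batch 2: sum of counts S = 84 over n = 10 days.
After batch 2: Gamma(α+S, β+n) = Gamma(119.0+84, 15.4+10) = Gamma(203.0, 25.4).
Posterior mean = α/β = 203.0/25.4 = 7.9921.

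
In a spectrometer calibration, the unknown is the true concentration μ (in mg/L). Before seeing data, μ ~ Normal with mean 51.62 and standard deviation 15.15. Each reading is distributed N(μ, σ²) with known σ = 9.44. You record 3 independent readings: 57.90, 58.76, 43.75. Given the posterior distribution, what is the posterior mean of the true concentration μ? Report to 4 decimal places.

For Normal data with known variance σ², a Normal(μ₀, σ₀²) prior on μ is conjugate. Posterior precision = 1/σ₀² + n/σ²; posterior mean is the precision-weighted average of μ₀ and x̄.
Σxᵢ = 57.90 + 58.76 + 43.75 = 160.41, so n·x̄ = 160.41.
σ₀² = 15.15² = 229.5225, σ² = 9.44² = 89.1136; σ² + n·σ₀² = 89.1136 + 3·229.5225 = 777.6811.
Posterior mean = (μ₀/σ₀² + n·x̄/σ²)/(1/σ₀² + n/σ²) = (σ²·μ₀ + σ₀²·n·x̄)/(σ² + n·σ₀²) = (89.1136·51.62 + 229.5225·160.41)/777.6811 = 41417.748257/777.6811 = 53.2580.

53.2580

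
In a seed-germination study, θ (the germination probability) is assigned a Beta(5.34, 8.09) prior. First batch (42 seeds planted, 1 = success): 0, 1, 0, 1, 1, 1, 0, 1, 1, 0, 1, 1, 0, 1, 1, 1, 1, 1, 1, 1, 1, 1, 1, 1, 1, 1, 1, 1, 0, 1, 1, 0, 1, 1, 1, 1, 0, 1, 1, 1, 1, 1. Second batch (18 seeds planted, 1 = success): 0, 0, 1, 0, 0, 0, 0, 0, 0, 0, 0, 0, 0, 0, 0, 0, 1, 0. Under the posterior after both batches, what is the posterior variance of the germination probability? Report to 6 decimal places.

The Beta prior is conjugate to a Binomial/Bernoulli likelihood; the update adds successes to α and failures to β.
After batch 1: Beta(5.34+34, 8.09+8) = Beta(39.34, 16.09).
After batch 2: Beta(39.34+2, 16.09+16) = Beta(41.34, 32.09).
Var = αβ/((α+β)²(α+β+1)) = 41.34·32.09/(73.43²·74.43) = 0.003306.

0.003306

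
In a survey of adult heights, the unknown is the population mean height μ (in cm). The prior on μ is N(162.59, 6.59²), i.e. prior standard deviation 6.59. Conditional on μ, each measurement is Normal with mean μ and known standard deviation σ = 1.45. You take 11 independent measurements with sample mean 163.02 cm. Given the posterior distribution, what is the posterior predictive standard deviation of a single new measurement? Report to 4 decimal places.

1.5142

For Normal data with known variance σ², a Normal(μ₀, σ₀²) prior on μ is conjugate. Posterior precision = 1/σ₀² + n/σ²; posterior mean is the precision-weighted average of μ₀ and x̄.
σ₀² = 6.59² = 43.4281, σ² = 1.45² = 2.1025; σ² + n·σ₀² = 2.1025 + 11·43.4281 = 479.8116.
Posterior precision = 1/σ₀² + n/σ² = 1/43.4281 + 11/2.1025 = (σ² + n·σ₀²)/(σ₀²σ²) = 479.8116/(43.4281·2.1025); posterior variance σₙ² = σ₀²σ²/(σ² + n·σ₀²) = 43.4281·2.1025/479.8116 = 0.190299.
Predictive variance for one new observation = σₙ² + σ² = 43.4281·2.1025/479.8116 + 2.1025 = σ²·(σ₀² + 479.8116)/479.8116 = 2.1025·523.2397/479.8116 = 2.292799; SD = √(2.1025·523.2397/479.8116) = 1.5142.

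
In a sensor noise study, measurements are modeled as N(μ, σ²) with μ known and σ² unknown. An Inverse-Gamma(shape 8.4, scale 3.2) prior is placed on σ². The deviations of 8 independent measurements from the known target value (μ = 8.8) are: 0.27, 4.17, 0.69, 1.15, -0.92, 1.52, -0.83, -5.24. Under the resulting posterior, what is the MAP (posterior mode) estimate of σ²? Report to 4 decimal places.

2.1255

With known mean μ and an Inverse-Gamma(α, β) prior on σ², the Normal likelihood is conjugate: posterior is Inv-Gamma(α + n/2, β + Σ(xᵢ−μ)²/2).
Σ(xᵢ−μ)² = (0.27)² + (4.17)² + (0.69)² + (1.15)² + (-0.92)² + (1.52)² + (-0.83)² + (-5.24)² = 50.5637.
Posterior: Inv-Gamma(8.4 + 8/2, 3.2 + 50.5637/2) = Inv-Gamma(12.40, 28.48185).
Mode = β/(α+1) = 28.48185/13.40 = 2.1255.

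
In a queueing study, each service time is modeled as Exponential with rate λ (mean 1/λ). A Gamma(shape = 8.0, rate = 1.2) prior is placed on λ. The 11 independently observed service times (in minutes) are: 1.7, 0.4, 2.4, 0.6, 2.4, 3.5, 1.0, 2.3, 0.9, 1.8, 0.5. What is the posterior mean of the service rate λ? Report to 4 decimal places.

With a Gamma(shape α, rate β) prior on the exponential rate λ, the posterior after n observations with total T = Σxᵢ is Gamma(α+n, β+T).
Sum of observations T = 17.5 minutes; n = 11.
Posterior: Gamma(8.0+11, 1.2+17.5) = Gamma(19.0, 18.7).
Posterior mean of λ = α/β = 19.0/18.7 = 1.0160.

1.0160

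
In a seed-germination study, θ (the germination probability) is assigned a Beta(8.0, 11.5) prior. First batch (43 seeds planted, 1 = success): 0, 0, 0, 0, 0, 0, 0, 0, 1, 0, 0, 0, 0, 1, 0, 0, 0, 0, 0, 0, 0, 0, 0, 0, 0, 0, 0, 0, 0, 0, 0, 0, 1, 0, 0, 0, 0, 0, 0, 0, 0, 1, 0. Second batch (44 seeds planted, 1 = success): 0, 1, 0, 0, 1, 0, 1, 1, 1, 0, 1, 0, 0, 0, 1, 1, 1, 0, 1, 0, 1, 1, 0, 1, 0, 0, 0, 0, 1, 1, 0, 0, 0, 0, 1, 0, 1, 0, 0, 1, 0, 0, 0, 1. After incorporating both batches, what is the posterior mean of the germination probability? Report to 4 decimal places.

The Beta prior is conjugate to a Binomial/Bernoulli likelihood; the update adds successes to α and failures to β.
After batch 1: Beta(8.0+4, 11.5+39) = Beta(12.0, 50.5).
After batch 2: Beta(12.0+19, 50.5+25) = Beta(31.0, 75.5).
Posterior mean = α/(α+β) = 31.0/106.5 = 0.2911.

0.2911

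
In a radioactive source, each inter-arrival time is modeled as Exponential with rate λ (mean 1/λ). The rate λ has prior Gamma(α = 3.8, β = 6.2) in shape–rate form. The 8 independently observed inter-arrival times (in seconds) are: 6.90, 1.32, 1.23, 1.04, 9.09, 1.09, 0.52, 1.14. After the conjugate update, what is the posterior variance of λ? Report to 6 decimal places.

With a Gamma(shape α, rate β) prior on the exponential rate λ, the posterior after n observations with total T = Σxᵢ is Gamma(α+n, β+T).
Sum of observations T = 22.33 seconds; n = 8.
Posterior: Gamma(3.8+8, 6.2+22.33) = Gamma(11.8, 28.53).
Var = α/β² = 0.014497.

0.014497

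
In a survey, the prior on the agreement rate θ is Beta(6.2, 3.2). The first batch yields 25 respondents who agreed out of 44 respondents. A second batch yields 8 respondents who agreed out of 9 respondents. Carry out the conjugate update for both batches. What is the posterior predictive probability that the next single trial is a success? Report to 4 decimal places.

0.6282

The Beta prior is conjugate to a Binomial/Bernoulli likelihood; the update adds successes to α and failures to β.
After batch 1: Beta(6.2+25, 3.2+19) = Beta(31.2, 22.2).
After batch 2: Beta(31.2+8, 22.2+1) = Beta(39.2, 23.2).
For a single future Bernoulli trial, P(success | data) = α/(α+β) = 0.6282.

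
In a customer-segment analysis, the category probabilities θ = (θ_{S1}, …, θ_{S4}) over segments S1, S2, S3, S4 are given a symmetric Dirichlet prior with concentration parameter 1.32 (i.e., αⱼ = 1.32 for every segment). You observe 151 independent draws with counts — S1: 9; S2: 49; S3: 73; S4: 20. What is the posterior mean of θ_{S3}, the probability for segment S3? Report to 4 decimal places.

0.4756

The Dirichlet prior is conjugate to the Multinomial likelihood: each posterior αⱼ = prior αⱼ + observed count nⱼ.
Posterior concentration: (10.32, 50.32, 74.32, 21.32), total = 156.28.
E[θ_{S3}|data] = α_{S3}/Σα = 74.32/156.28 = 0.4756.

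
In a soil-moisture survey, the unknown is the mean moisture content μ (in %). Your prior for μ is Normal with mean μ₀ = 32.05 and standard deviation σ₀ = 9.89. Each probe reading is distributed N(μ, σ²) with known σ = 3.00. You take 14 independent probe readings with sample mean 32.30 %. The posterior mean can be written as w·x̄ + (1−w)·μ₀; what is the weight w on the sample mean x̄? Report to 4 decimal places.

For Normal data with known variance σ², a Normal(μ₀, σ₀²) prior on μ is conjugate. Posterior precision = 1/σ₀² + n/σ²; posterior mean is the precision-weighted average of μ₀ and x̄.
σ₀² = 9.89² = 97.8121, σ² = 3.00² = 9. Prior precision 1/σ₀² = 1/97.8121; data precision n/σ² = 14/9.
w = (n/σ²)/(1/σ₀² + n/σ²) = n·σ₀²/(σ² + n·σ₀²) = 14·97.8121/(9 + 14·97.8121) = 1369.3694/1378.3694 = 0.9935.

0.9935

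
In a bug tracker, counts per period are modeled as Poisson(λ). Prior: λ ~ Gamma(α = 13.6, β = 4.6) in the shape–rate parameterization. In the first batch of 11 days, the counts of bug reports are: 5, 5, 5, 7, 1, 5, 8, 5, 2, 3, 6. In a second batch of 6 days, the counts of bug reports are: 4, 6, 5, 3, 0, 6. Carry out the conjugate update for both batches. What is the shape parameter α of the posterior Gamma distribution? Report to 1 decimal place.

89.6

With a Gamma(shape α, rate β) prior, the Poisson likelihood is conjugate: the posterior is Gamma(α + ΣXᵢ, β + n).
Batch 1: sum of counts S = 52 over n = 11 days.
After batch 1: Gamma(α+S, β+n) = Gamma(13.6+52, 4.6+11) = Gamma(65.6, 15.6).
Batch 2: sum of counts S = 24 over n = 6 days.
After batch 2: Gamma(α+S, β+n) = Gamma(65.6+24, 15.6+6) = Gamma(89.6, 21.6).
Posterior α = 89.6.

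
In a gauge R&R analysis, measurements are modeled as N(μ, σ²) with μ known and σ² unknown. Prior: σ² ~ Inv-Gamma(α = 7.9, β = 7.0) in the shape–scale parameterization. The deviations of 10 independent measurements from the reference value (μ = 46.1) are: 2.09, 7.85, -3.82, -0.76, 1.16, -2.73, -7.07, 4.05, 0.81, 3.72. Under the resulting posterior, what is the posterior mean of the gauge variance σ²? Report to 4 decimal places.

With known mean μ and an Inverse-Gamma(α, β) prior on σ², the Normal likelihood is conjugate: posterior is Inv-Gamma(α + n/2, β + Σ(xᵢ−μ)²/2).
Σ(xᵢ−μ)² = (2.09)² + (7.85)² + (-3.82)² + (-0.76)² + (1.16)² + (-2.73)² + (-7.07)² + (4.05)² + (0.81)² + (3.72)² = 170.8410.
Posterior: Inv-Gamma(7.9 + 10/2, 7.0 + 170.8410/2) = Inv-Gamma(12.90, 92.42050).
E[σ²|data] = β/(α−1) = 92.42050/11.90 = 7.7664.

7.7664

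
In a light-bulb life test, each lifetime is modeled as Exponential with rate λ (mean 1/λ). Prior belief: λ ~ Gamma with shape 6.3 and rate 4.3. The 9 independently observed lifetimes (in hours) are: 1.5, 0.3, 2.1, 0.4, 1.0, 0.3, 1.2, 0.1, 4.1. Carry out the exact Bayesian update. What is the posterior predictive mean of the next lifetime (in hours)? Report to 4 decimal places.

With a Gamma(shape α, rate β) prior on the exponential rate λ, the posterior after n observations with total T = Σxᵢ is Gamma(α+n, β+T).
Sum of observations T = 11.0 hours; n = 9.
Posterior: Gamma(6.3+9, 4.3+11.0) = Gamma(15.3, 15.3).
The predictive distribution for the next observation is Lomax; its mean is β/(α−1) = 15.3/14.3 = 1.0699.

1.0699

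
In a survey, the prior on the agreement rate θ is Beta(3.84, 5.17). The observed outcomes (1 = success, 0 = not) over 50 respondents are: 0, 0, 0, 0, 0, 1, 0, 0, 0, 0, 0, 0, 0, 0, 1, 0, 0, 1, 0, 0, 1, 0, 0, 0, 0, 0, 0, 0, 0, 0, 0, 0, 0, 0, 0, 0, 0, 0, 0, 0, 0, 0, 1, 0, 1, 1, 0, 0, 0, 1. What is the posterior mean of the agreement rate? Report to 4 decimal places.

0.2006

The Beta prior is conjugate to a Binomial/Bernoulli likelihood; the update adds successes to α and failures to β.
Posterior: Beta(α+k, β+n−k) = Beta(3.84+8, 5.17+42) = Beta(11.84, 47.17).
Posterior mean = α/(α+β) = 11.84/59.01 = 0.2006.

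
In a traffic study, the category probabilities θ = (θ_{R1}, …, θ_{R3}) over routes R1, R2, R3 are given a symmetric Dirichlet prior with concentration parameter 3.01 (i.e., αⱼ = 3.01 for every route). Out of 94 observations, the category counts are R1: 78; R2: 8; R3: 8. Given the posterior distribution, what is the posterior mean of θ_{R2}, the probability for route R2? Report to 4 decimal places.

The Dirichlet prior is conjugate to the Multinomial likelihood: each posterior αⱼ = prior αⱼ + observed count nⱼ.
Posterior concentration: (81.01, 11.01, 11.01), total = 103.03.
E[θ_{R2}|data] = α_{R2}/Σα = 11.01/103.03 = 0.1069.

0.1069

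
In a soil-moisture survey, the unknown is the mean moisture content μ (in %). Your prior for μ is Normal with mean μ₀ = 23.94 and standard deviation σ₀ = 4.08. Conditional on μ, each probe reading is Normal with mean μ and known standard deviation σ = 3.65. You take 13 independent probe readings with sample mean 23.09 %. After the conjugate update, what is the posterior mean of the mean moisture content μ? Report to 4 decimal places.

For Normal data with known variance σ², a Normal(μ₀, σ₀²) prior on μ is conjugate. Posterior precision = 1/σ₀² + n/σ²; posterior mean is the precision-weighted average of μ₀ and x̄.
n·x̄ = 13·23.09 = 300.17.
σ₀² = 4.08² = 16.6464, σ² = 3.65² = 13.3225; σ² + n·σ₀² = 13.3225 + 13·16.6464 = 229.7257.
Posterior mean = (μ₀/σ₀² + n·x̄/σ²)/(1/σ₀² + n/σ²) = (σ²·μ₀ + σ₀²·n·x̄)/(σ² + n·σ₀²) = (13.3225·23.94 + 16.6464·300.17)/229.7257 = 5315.690538/229.7257 = 23.1393.

23.1393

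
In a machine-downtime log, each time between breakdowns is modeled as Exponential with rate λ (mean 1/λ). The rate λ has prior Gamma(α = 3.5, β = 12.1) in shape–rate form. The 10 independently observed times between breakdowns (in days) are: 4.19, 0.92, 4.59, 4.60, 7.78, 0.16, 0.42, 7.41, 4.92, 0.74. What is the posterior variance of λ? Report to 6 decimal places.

0.005901

With a Gamma(shape α, rate β) prior on the exponential rate λ, the posterior after n observations with total T = Σxᵢ is Gamma(α+n, β+T).
Sum of observations T = 35.73 days; n = 10.
Posterior: Gamma(3.5+10, 12.1+35.73) = Gamma(13.5, 47.83).
Var = α/β² = 0.005901.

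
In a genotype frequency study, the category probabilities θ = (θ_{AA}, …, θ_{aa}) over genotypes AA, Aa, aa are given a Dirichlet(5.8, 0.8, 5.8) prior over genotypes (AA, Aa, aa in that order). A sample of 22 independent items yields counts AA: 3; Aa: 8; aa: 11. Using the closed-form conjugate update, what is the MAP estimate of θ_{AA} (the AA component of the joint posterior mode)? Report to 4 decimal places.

The Dirichlet prior is conjugate to the Multinomial likelihood: each posterior αⱼ = prior αⱼ + observed count nⱼ.
Posterior concentration: (8.8, 8.8, 16.8), total = 34.4.
Joint mode component: (α_{AA}−1)/(Σα−K) = 7.8/31.4 = 0.2484.

0.2484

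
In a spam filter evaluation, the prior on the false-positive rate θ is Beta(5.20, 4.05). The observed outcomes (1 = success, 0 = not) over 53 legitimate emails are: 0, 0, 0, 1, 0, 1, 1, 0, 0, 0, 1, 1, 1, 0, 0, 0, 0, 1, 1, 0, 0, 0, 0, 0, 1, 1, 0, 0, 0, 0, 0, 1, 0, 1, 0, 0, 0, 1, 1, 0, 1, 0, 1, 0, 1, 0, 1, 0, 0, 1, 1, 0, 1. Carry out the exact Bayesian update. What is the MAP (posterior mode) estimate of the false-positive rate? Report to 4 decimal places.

0.4183

The Beta prior is conjugate to a Binomial/Bernoulli likelihood; the update adds successes to α and failures to β.
Posterior: Beta(α+k, β+n−k) = Beta(5.20+21, 4.05+32) = Beta(26.20, 36.05).
Mode of Beta(a,b) for a,b>1 is (a−1)/(a+b−2) = 25.20/60.25 = 0.4183.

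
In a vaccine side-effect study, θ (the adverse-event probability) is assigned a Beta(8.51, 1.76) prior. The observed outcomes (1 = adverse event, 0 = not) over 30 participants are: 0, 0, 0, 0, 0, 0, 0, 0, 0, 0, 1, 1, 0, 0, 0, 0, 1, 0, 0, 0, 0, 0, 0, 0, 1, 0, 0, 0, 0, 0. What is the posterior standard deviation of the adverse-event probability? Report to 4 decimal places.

0.0720

The Beta prior is conjugate to a Binomial/Bernoulli likelihood; the update adds successes to α and failures to β.
Posterior: Beta(α+k, β+n−k) = Beta(8.51+4, 1.76+26) = Beta(12.51, 27.76).
Var = αβ/((α+β)²(α+β+1)) = 12.51·27.76/(40.27²·41.27) = 0.00518894; SD = √0.00518894 = 0.0720.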